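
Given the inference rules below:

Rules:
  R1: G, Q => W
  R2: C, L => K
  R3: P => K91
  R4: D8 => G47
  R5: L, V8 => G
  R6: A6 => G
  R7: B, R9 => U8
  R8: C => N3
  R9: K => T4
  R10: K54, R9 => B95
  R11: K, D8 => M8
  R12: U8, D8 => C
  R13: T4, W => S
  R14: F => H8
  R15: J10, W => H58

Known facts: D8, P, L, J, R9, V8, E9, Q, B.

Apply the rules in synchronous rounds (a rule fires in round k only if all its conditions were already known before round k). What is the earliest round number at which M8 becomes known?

4

[1] R3 [P => K91]; R4 [D8 => G47]; R5 [L, V8 => G]; R7 [B, R9 => U8]. ⇒ new: K91, G47, G, U8.
[2] R1 [G, Q => W]; R12 [U8, D8 => C]. ⇒ new: W, C.
[3] R2 [C, L => K]; R8 [C => N3]. ⇒ new: K, N3.
[4] R9 [K => T4]; R11 [K, D8 => M8]. ⇒ new: T4, M8.
M8 first appears in round 4.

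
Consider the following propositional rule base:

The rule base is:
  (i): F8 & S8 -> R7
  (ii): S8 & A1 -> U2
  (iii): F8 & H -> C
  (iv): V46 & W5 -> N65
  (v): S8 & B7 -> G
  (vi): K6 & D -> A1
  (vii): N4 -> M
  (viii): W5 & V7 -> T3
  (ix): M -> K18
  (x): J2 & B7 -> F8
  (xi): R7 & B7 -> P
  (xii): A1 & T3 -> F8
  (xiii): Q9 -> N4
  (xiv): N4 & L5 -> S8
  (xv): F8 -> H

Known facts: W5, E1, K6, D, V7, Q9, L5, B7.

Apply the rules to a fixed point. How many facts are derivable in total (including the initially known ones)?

Round 1: (vi) [K6 & D -> A1]; (viii) [W5 & V7 -> T3]; (xiii) [Q9 -> N4]. New: A1, T3, N4.
Round 2: (vii) [N4 -> M]; (xii) [A1 & T3 -> F8]; (xiv) [N4 & L5 -> S8]. New: M, F8, S8.
Round 3: (i) [F8 & S8 -> R7]; (ii) [S8 & A1 -> U2]; (v) [S8 & B7 -> G]; (ix) [M -> K18]; (xv) [F8 -> H]. New: R7, U2, G, K18, H.
Round 4: (iii) [F8 & H -> C]; (xi) [R7 & B7 -> P]. New: C, P.
Closure: {A1, B7, C, D, E1, F8, G, H, K18, K6, L5, M, N4, P, Q9, R7, S8, T3, U2, V7, W5} — 21 facts.

21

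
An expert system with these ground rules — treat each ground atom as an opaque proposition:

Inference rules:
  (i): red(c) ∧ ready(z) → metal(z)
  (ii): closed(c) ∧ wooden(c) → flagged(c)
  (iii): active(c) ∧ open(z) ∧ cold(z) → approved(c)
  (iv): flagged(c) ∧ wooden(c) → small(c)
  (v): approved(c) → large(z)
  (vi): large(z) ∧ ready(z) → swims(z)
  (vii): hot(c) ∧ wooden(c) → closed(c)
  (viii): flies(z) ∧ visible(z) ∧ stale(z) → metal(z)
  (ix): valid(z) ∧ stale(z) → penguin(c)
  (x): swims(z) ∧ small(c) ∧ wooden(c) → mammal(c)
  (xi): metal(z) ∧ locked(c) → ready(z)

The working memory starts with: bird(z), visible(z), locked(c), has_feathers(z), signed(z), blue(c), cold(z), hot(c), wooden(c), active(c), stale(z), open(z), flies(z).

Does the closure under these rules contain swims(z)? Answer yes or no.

[1] (iii) [active(c) ∧ open(z) ∧ cold(z) → approved(c)]; (vii) [hot(c) ∧ wooden(c) → closed(c)]; (viii) [flies(z) ∧ visible(z) ∧ stale(z) → metal(z)]. ⇒ new: approved(c), closed(c), metal(z).
[2] (ii) [closed(c) ∧ wooden(c) → flagged(c)]; (v) [approved(c) → large(z)]; (xi) [metal(z) ∧ locked(c) → ready(z)]. ⇒ new: flagged(c), large(z), ready(z).
[3] (iv) [flagged(c) ∧ wooden(c) → small(c)]; (vi) [large(z) ∧ ready(z) → swims(z)]. ⇒ new: small(c), swims(z).
[4] (x) [swims(z) ∧ small(c) ∧ wooden(c) → mammal(c)]. ⇒ new: mammal(c).
swims(z) appears in round 3, so it is derivable.

yes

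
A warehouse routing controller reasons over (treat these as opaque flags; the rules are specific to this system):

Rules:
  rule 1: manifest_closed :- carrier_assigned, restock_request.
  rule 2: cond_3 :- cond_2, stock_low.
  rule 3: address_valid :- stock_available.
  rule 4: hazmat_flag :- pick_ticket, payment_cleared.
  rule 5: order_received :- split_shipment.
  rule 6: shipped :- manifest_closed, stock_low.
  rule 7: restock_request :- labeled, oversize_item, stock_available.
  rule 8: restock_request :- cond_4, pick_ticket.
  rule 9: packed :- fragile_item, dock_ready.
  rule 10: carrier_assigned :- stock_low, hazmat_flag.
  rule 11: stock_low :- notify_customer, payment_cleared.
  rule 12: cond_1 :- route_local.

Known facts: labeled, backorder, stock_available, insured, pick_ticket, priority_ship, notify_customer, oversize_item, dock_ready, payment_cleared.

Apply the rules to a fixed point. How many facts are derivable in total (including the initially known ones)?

Round 1 — rule 3, rule 4, rule 7, rule 11, derive address_valid, hazmat_flag, restock_request, stock_low.
Round 2 — rule 10, derive carrier_assigned.
Round 3 — rule 1, derive manifest_closed.
Round 4 — rule 6, derive shipped.
Closure: {address_valid, backorder, carrier_assigned, dock_ready, hazmat_flag, insured, labeled, manifest_closed, notify_customer, oversize_item, payment_cleared, pick_ticket, priority_ship, restock_request, shipped, stock_available, stock_low} — 17 facts.

17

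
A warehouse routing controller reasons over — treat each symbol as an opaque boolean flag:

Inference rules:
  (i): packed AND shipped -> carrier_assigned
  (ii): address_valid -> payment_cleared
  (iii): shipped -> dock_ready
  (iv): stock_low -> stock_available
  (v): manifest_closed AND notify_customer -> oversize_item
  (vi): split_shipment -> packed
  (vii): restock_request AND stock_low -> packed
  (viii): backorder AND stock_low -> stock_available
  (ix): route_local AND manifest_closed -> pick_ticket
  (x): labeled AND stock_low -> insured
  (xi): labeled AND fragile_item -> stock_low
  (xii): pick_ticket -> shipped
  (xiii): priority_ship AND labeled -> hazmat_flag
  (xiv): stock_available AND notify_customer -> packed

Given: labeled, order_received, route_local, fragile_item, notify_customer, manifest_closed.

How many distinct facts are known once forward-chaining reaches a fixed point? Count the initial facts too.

15

Round 1 — (v), (ix), (xi), derive oversize_item, pick_ticket, stock_low.
Round 2 — (iv), (x), (xii), derive stock_available, insured, shipped.
Round 3 — (iii), (xiv), derive dock_ready, packed.
Round 4 — (i), derive carrier_assigned.
Closure: {carrier_assigned, dock_ready, fragile_item, insured, labeled, manifest_closed, notify_customer, order_received, oversize_item, packed, pick_ticket, route_local, shipped, stock_available, stock_low} — 15 facts.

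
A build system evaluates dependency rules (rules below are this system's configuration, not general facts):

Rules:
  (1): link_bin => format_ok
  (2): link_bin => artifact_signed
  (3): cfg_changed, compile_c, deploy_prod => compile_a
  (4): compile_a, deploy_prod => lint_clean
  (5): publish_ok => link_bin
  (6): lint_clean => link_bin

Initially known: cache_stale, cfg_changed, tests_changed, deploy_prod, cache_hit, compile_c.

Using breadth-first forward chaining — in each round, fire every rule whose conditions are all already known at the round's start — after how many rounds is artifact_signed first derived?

[1] (3) [cfg_changed, compile_c, deploy_prod => compile_a]. ⇒ new: compile_a.
[2] (4) [compile_a, deploy_prod => lint_clean]. ⇒ new: lint_clean.
[3] (6) [lint_clean => link_bin]. ⇒ new: link_bin.
[4] (1) [link_bin => format_ok]; (2) [link_bin => artifact_signed]. ⇒ new: format_ok, artifact_signed.
artifact_signed first appears in round 4.

4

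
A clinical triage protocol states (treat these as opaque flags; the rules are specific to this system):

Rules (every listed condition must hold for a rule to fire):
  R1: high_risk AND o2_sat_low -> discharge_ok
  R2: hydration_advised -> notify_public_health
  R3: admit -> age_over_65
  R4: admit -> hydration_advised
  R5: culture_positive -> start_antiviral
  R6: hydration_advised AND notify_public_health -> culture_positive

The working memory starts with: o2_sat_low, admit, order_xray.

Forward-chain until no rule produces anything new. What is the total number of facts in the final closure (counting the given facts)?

[1] R3 [admit -> age_over_65]; R4 [admit -> hydration_advised]. ⇒ new: age_over_65, hydration_advised.
[2] R2 [hydration_advised -> notify_public_health]. ⇒ new: notify_public_health.
[3] R6 [hydration_advised AND notify_public_health -> culture_positive]. ⇒ new: culture_positive.
[4] R5 [culture_positive -> start_antiviral]. ⇒ new: start_antiviral.
Closure: {admit, age_over_65, culture_positive, hydration_advised, notify_public_health, o2_sat_low, order_xray, start_antiviral} — 8 facts.

8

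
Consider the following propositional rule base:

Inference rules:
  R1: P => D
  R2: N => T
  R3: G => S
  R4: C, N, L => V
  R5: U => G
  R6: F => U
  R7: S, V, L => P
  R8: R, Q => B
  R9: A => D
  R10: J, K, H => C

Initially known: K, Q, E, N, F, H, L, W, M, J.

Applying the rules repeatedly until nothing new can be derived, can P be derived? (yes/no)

yes

Round 1 — R2, R6, R10, derive T, U, C.
Round 2 — R4, R5, derive V, G.
Round 3 — R3, derive S.
Round 4 — R7, derive P.
Round 5 — R1, derive D.
P appears in round 4, so it is derivable.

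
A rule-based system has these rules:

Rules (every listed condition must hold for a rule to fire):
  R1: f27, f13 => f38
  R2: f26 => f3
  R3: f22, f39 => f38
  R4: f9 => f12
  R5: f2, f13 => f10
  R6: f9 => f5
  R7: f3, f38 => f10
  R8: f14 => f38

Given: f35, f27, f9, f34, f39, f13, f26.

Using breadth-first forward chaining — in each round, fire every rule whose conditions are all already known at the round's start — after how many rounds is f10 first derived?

2

Round 1: R1 [f27, f13 => f38]; R2 [f26 => f3]; R4 [f9 => f12]; R6 [f9 => f5]. Adds f38, f3, f12, f5.
Round 2: R7 [f3, f38 => f10]. Adds f10.
f10 first appears in round 2.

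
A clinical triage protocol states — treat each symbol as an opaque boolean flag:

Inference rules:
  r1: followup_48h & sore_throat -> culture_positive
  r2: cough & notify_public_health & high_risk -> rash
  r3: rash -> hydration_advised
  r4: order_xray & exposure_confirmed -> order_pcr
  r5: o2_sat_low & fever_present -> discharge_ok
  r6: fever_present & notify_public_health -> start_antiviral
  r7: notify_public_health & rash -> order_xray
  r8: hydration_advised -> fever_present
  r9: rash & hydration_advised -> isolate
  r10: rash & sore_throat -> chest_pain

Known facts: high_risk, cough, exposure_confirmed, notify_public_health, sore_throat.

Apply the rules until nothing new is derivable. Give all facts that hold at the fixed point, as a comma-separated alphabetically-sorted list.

Round 1: r2 [cough & notify_public_health & high_risk -> rash]. Adds rash.
Round 2: r3 [rash -> hydration_advised]; r7 [notify_public_health & rash -> order_xray]; r10 [rash & sore_throat -> chest_pain]. Adds hydration_advised, order_xray, chest_pain.
Round 3: r4 [order_xray & exposure_confirmed -> order_pcr]; r8 [hydration_advised -> fever_present]; r9 [rash & hydration_advised -> isolate]. Adds order_pcr, fever_present, isolate.
Round 4: r6 [fever_present & notify_public_health -> start_antiviral]. Adds start_antiviral.

chest_pain, cough, exposure_confirmed, fever_present, high_risk, hydration_advised, isolate, notify_public_health, order_pcr, order_xray, rash, sore_throat, start_antiviral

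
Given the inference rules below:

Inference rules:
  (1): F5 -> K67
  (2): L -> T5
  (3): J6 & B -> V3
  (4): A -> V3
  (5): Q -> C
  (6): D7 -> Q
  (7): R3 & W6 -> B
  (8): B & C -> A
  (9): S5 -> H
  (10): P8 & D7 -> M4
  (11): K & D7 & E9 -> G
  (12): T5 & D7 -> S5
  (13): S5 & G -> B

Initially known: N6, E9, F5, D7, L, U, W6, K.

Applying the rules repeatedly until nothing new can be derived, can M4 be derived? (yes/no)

no

Round 1: (1) [F5 -> K67]; (2) [L -> T5]; (6) [D7 -> Q]; (11) [K & D7 & E9 -> G]. New: K67, T5, Q, G.
Round 2: (5) [Q -> C]; (12) [T5 & D7 -> S5]. New: C, S5.
Round 3: (9) [S5 -> H]; (13) [S5 & G -> B]. New: H, B.
Round 4: (8) [B & C -> A]. New: A.
Round 5: (4) [A -> V3]. New: V3.
Fixed point reached. M4 is concluded only by (10); (10) needs P8 (never derived).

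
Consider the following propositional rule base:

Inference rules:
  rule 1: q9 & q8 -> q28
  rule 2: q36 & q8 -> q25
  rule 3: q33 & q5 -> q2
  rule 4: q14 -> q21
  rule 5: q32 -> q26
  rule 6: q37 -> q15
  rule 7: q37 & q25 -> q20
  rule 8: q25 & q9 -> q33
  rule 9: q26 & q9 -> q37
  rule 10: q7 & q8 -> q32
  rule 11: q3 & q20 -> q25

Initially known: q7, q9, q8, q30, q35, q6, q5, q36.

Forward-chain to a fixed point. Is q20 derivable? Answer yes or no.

[1] rule 1 [q9 & q8 -> q28]; rule 2 [q36 & q8 -> q25]; rule 10 [q7 & q8 -> q32]. ⇒ new: q28, q25, q32.
[2] rule 5 [q32 -> q26]; rule 8 [q25 & q9 -> q33]. ⇒ new: q26, q33.
[3] rule 3 [q33 & q5 -> q2]; rule 9 [q26 & q9 -> q37]. ⇒ new: q2, q37.
[4] rule 6 [q37 -> q15]; rule 7 [q37 & q25 -> q20]. ⇒ new: q15, q20.
q20 appears in round 4, so it is derivable.

yes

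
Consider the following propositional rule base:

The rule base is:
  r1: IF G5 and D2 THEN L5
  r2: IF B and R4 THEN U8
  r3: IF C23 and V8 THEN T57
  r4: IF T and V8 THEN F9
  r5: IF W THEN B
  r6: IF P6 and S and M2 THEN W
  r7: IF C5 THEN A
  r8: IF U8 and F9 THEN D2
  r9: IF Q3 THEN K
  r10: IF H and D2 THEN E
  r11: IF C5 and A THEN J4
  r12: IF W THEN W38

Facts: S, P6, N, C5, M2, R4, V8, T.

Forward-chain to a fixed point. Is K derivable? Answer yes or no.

no

Round 1 fires r4, r6, r7, giving F9, W, A.
Round 2 fires r5, r11, r12, giving B, J4, W38.
Round 3 fires r2, giving U8.
Round 4 fires r8, giving D2.
Fixed point reached. K is concluded only by r9; r9 needs Q3 (never derived).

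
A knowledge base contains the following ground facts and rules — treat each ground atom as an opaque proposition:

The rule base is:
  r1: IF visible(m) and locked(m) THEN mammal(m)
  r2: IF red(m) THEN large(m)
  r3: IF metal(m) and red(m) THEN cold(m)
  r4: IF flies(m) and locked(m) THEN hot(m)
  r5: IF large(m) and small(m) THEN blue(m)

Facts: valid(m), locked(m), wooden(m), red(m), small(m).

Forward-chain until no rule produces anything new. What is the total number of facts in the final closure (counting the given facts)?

7

Round 1 fires r2, giving large(m).
Round 2 fires r5, giving blue(m).
Closure: {blue(m), large(m), locked(m), red(m), small(m), valid(m), wooden(m)} — 7 facts.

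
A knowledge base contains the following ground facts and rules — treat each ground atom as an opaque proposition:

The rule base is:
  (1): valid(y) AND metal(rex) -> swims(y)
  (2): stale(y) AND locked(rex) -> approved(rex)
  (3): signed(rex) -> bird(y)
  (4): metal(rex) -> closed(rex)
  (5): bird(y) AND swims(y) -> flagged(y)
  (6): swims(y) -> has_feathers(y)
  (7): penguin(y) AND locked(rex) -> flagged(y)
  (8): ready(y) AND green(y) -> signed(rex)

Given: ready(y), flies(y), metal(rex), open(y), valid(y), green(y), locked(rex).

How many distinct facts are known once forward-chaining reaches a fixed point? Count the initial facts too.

13

[1] (1) [valid(y) AND metal(rex) -> swims(y)]; (4) [metal(rex) -> closed(rex)]; (8) [ready(y) AND green(y) -> signed(rex)]. ⇒ new: swims(y), closed(rex), signed(rex).
[2] (3) [signed(rex) -> bird(y)]; (6) [swims(y) -> has_feathers(y)]. ⇒ new: bird(y), has_feathers(y).
[3] (5) [bird(y) AND swims(y) -> flagged(y)]. ⇒ new: flagged(y).
Closure: {bird(y), closed(rex), flagged(y), flies(y), green(y), has_feathers(y), locked(rex), metal(rex), open(y), ready(y), signed(rex), swims(y), valid(y)} — 13 facts.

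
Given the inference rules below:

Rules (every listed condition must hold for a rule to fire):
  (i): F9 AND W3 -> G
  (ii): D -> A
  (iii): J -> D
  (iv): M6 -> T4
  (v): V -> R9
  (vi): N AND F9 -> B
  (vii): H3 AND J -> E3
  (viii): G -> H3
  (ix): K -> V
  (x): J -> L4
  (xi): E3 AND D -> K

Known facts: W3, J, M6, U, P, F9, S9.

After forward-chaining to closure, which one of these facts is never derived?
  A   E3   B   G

B

Round 1 — (i), (iii), (iv), (x), derive G, D, T4, L4.
Round 2 — (ii), (viii), derive A, H3.
Round 3 — (vii), derive E3.
Round 4 — (xi), derive K.
Round 5 — (ix), derive V.
Round 6 — (v), derive R9.
Derived: A (round 2), G (round 1), E3 (round 3). B never appears in any round.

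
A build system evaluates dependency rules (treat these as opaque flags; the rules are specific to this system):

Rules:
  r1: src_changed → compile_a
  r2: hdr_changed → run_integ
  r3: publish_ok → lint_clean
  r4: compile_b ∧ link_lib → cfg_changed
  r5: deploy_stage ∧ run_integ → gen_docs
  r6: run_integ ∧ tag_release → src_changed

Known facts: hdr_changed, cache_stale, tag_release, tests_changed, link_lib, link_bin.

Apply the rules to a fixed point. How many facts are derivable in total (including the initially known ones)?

Round 1: r2 [hdr_changed → run_integ]. Adds run_integ.
Round 2: r6 [run_integ ∧ tag_release → src_changed]. Adds src_changed.
Round 3: r1 [src_changed → compile_a]. Adds compile_a.
Closure: {cache_stale, compile_a, hdr_changed, link_bin, link_lib, run_integ, src_changed, tag_release, tests_changed} — 9 facts.

9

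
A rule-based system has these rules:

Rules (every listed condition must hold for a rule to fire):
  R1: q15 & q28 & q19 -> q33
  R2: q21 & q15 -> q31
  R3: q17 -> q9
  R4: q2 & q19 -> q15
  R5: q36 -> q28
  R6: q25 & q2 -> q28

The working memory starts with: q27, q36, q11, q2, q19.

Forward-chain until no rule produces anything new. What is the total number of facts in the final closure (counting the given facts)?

8

[1] R4 [q2 & q19 -> q15]; R5 [q36 -> q28]. ⇒ new: q15, q28.
[2] R1 [q15 & q28 & q19 -> q33]. ⇒ new: q33.
Closure: {q11, q15, q19, q2, q27, q28, q33, q36} — 8 facts.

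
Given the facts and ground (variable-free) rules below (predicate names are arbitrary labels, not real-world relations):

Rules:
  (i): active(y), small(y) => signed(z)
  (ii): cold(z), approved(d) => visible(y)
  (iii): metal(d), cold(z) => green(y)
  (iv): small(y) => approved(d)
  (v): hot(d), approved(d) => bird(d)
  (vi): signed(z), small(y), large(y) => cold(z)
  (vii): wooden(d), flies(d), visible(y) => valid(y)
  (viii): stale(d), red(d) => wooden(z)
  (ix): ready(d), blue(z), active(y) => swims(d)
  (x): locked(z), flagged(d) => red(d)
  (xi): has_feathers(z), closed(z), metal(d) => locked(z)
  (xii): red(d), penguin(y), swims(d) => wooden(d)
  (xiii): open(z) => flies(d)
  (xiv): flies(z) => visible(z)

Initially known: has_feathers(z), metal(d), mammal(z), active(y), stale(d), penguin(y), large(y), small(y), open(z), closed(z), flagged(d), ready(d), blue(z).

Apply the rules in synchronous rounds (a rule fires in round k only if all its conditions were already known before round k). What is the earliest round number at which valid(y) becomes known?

Round 1 fires (i), (iv), (ix), (xi), (xiii), giving signed(z), approved(d), swims(d), locked(z), flies(d).
Round 2 fires (vi), (x), giving cold(z), red(d).
Round 3 fires (ii), (iii), (viii), (xii), giving visible(y), green(y), wooden(z), wooden(d).
Round 4 fires (vii), giving valid(y).
valid(y) first appears in round 4.

4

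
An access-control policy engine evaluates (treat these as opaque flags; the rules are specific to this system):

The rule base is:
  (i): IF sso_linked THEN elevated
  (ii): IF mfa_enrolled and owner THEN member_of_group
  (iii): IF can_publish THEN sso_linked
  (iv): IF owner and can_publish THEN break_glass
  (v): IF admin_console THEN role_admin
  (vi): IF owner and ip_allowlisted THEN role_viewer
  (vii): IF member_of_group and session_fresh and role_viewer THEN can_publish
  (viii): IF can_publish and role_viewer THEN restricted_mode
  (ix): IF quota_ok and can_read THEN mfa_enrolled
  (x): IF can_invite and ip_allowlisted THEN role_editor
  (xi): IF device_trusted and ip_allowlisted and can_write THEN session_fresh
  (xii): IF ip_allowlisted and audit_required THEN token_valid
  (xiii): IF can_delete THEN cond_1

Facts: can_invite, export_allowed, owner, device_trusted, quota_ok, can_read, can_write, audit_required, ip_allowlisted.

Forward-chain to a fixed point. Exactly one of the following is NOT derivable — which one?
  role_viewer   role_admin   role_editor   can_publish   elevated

role_admin

Round 1 — (vi), (ix), (x), (xi), (xii), derive role_viewer, mfa_enrolled, role_editor, session_fresh, token_valid.
Round 2 — (ii), derive member_of_group.
Round 3 — (vii), derive can_publish.
Round 4 — (iii), (iv), (viii), derive sso_linked, break_glass, restricted_mode.
Round 5 — (i), derive elevated.
Derived: can_publish (round 3), elevated (round 5), role_editor (round 1), role_viewer (round 1). role_admin never appears in any round.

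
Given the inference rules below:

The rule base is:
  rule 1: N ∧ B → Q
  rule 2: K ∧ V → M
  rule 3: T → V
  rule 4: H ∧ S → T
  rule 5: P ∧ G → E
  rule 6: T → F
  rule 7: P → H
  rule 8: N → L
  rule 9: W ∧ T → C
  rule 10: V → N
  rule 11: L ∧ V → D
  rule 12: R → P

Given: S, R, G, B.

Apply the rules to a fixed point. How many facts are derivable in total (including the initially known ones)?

14

Round 1: rule 12 [R → P]. Adds P.
Round 2: rule 5 [P ∧ G → E]; rule 7 [P → H]. Adds E, H.
Round 3: rule 4 [H ∧ S → T]. Adds T.
Round 4: rule 3 [T → V]; rule 6 [T → F]. Adds V, F.
Round 5: rule 10 [V → N]. Adds N.
Round 6: rule 1 [N ∧ B → Q]; rule 8 [N → L]. Adds Q, L.
Round 7: rule 11 [L ∧ V → D]. Adds D.
Closure: {B, D, E, F, G, H, L, N, P, Q, R, S, T, V} — 14 facts.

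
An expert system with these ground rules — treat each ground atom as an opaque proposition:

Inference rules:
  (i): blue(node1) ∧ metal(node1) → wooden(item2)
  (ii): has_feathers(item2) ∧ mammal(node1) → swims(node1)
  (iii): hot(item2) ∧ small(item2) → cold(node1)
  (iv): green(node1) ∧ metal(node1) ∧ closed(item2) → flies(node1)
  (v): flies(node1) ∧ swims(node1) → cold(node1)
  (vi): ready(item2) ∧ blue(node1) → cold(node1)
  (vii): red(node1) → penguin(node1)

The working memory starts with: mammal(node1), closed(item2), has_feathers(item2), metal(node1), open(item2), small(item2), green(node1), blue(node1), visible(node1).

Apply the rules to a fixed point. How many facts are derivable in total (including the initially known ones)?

Round 1 fires (i), (ii), (iv), giving wooden(item2), swims(node1), flies(node1).
Round 2 fires (v), giving cold(node1).
Closure: {blue(node1), closed(item2), cold(node1), flies(node1), green(node1), has_feathers(item2), mammal(node1), metal(node1), open(item2), small(item2), swims(node1), visible(node1), wooden(item2)} — 13 facts.

13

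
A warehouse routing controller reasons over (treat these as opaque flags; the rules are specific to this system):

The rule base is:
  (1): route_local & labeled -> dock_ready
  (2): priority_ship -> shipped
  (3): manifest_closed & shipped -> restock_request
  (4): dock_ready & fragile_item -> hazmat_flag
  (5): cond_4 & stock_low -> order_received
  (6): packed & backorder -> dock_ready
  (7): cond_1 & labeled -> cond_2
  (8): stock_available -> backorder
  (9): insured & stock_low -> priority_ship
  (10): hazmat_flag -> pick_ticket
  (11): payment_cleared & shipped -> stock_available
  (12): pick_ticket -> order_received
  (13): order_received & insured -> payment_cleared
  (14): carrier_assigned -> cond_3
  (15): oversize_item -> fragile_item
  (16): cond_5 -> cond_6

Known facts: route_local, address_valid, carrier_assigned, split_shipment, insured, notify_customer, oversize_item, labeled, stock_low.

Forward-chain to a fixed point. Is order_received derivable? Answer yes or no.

Round 1: (1) [route_local & labeled -> dock_ready]; (9) [insured & stock_low -> priority_ship]; (14) [carrier_assigned -> cond_3]; (15) [oversize_item -> fragile_item]. Adds dock_ready, priority_ship, cond_3, fragile_item.
Round 2: (2) [priority_ship -> shipped]; (4) [dock_ready & fragile_item -> hazmat_flag]. Adds shipped, hazmat_flag.
Round 3: (10) [hazmat_flag -> pick_ticket]. Adds pick_ticket.
Round 4: (12) [pick_ticket -> order_received]. Adds order_received.
Round 5: (13) [order_received & insured -> payment_cleared]. Adds payment_cleared.
Round 6: (11) [payment_cleared & shipped -> stock_available]. Adds stock_available.
Round 7: (8) [stock_available -> backorder]. Adds backorder.
order_received appears in round 4, so it is derivable.

yes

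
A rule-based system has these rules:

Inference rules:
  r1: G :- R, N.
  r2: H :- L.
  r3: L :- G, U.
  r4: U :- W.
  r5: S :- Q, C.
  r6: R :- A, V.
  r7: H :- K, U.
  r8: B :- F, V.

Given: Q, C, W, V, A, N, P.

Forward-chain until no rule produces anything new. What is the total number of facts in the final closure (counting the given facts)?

13

[1] r4 [U :- W.]; r5 [S :- Q, C.]; r6 [R :- A, V.]. ⇒ new: U, S, R.
[2] r1 [G :- R, N.]. ⇒ new: G.
[3] r3 [L :- G, U.]. ⇒ new: L.
[4] r2 [H :- L.]. ⇒ new: H.
Closure: {A, C, G, H, L, N, P, Q, R, S, U, V, W} — 13 facts.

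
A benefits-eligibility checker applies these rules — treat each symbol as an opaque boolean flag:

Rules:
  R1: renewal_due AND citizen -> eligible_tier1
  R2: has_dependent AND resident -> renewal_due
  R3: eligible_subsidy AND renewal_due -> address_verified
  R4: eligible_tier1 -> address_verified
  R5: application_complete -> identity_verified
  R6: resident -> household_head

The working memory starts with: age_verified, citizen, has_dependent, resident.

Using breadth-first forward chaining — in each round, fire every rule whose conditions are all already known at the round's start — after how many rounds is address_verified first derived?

3

Round 1: R2 [has_dependent AND resident -> renewal_due]; R6 [resident -> household_head]. New: renewal_due, household_head.
Round 2: R1 [renewal_due AND citizen -> eligible_tier1]. New: eligible_tier1.
Round 3: R4 [eligible_tier1 -> address_verified]. New: address_verified.
address_verified first appears in round 3.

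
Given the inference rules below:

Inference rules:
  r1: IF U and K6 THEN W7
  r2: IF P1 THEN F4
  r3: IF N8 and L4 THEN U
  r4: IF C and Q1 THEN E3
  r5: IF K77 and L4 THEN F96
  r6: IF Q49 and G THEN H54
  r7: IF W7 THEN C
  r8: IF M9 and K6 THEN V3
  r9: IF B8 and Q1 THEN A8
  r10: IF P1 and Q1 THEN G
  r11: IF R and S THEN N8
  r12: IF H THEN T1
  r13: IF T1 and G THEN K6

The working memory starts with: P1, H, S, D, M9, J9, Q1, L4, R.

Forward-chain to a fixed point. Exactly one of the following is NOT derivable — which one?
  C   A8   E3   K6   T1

A8

[1] r2 [IF P1 THEN F4]; r10 [IF P1 and Q1 THEN G]; r11 [IF R and S THEN N8]; r12 [IF H THEN T1]. ⇒ new: F4, G, N8, T1.
[2] r3 [IF N8 and L4 THEN U]; r13 [IF T1 and G THEN K6]. ⇒ new: U, K6.
[3] r1 [IF U and K6 THEN W7]; r8 [IF M9 and K6 THEN V3]. ⇒ new: W7, V3.
[4] r7 [IF W7 THEN C]. ⇒ new: C.
[5] r4 [IF C and Q1 THEN E3]. ⇒ new: E3.
Derived: K6 (round 2), C (round 4), T1 (round 1), E3 (round 5). A8 never appears in any round.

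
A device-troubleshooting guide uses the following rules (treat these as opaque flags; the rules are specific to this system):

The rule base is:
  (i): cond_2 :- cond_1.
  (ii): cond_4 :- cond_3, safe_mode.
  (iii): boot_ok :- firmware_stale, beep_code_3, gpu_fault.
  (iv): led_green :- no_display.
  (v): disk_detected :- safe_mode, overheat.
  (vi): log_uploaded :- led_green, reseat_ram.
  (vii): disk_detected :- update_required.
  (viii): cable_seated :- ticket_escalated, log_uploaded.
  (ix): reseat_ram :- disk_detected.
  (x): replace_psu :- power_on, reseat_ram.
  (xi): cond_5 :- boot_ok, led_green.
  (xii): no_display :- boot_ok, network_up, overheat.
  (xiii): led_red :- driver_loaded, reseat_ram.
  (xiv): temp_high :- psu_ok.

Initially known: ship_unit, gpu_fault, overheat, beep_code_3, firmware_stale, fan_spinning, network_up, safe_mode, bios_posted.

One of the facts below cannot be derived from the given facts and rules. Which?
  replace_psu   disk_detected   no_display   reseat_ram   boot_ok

Round 1: (iii) [boot_ok :- firmware_stale, beep_code_3, gpu_fault.]; (v) [disk_detected :- safe_mode, overheat.]. Adds boot_ok, disk_detected.
Round 2: (ix) [reseat_ram :- disk_detected.]; (xii) [no_display :- boot_ok, network_up, overheat.]. Adds reseat_ram, no_display.
Round 3: (iv) [led_green :- no_display.]. Adds led_green.
Round 4: (vi) [log_uploaded :- led_green, reseat_ram.]; (xi) [cond_5 :- boot_ok, led_green.]. Adds log_uploaded, cond_5.
Derived: disk_detected (round 1), no_display (round 2), reseat_ram (round 2), boot_ok (round 1). replace_psu never appears in any round.

replace_psu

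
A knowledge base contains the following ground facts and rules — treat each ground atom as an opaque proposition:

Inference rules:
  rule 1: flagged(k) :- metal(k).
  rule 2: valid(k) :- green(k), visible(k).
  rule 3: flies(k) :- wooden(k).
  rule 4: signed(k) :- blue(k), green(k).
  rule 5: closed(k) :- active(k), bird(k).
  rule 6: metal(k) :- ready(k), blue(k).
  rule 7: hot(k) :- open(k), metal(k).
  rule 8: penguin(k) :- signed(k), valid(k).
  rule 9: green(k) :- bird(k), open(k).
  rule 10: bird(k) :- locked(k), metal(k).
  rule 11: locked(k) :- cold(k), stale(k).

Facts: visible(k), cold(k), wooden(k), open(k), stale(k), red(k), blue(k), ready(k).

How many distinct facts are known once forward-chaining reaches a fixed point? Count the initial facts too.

18

Round 1 — rule 3, rule 6, rule 11, derive flies(k), metal(k), locked(k).
Round 2 — rule 1, rule 7, rule 10, derive flagged(k), hot(k), bird(k).
Round 3 — rule 9, derive green(k).
Round 4 — rule 2, rule 4, derive valid(k), signed(k).
Round 5 — rule 8, derive penguin(k).
Closure: {bird(k), blue(k), cold(k), flagged(k), flies(k), green(k), hot(k), locked(k), metal(k), open(k), penguin(k), ready(k), red(k), signed(k), stale(k), valid(k), visible(k), wooden(k)} — 18 facts.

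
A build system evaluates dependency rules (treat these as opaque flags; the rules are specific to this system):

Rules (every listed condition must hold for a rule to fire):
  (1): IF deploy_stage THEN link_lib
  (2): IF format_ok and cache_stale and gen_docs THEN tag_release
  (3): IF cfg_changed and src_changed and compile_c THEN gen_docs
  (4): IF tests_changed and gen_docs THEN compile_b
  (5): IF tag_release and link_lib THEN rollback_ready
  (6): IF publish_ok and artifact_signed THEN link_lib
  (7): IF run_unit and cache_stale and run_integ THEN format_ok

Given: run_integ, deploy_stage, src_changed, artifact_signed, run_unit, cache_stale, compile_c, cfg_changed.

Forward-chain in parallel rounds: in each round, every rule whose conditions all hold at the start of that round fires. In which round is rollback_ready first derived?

Round 1: (1) [IF deploy_stage THEN link_lib]; (3) [IF cfg_changed and src_changed and compile_c THEN gen_docs]; (7) [IF run_unit and cache_stale and run_integ THEN format_ok]. Adds link_lib, gen_docs, format_ok.
Round 2: (2) [IF format_ok and cache_stale and gen_docs THEN tag_release]. Adds tag_release.
Round 3: (5) [IF tag_release and link_lib THEN rollback_ready]. Adds rollback_ready.
rollback_ready first appears in round 3.

3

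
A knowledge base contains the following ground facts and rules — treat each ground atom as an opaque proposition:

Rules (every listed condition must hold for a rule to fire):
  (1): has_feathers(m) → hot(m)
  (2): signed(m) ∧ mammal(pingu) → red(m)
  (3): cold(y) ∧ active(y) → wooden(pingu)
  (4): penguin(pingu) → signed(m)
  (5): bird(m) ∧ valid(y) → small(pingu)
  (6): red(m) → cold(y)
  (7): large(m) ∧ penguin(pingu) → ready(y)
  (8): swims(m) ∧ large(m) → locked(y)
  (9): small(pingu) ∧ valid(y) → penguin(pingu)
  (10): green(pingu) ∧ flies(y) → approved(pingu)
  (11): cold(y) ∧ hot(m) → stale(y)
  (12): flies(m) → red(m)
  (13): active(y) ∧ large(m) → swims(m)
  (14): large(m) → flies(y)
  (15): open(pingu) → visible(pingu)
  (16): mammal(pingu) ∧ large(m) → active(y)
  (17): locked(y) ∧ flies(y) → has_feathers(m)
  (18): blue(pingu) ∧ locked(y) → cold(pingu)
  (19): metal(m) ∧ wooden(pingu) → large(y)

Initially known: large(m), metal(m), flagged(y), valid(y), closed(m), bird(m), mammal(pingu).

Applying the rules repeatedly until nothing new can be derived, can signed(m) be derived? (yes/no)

yes

Round 1 fires (5), (14), (16), giving small(pingu), flies(y), active(y).
Round 2 fires (9), (13), giving penguin(pingu), swims(m).
Round 3 fires (4), (7), (8), giving signed(m), ready(y), locked(y).
Round 4 fires (2), (17), giving red(m), has_feathers(m).
Round 5 fires (1), (6), giving hot(m), cold(y).
Round 6 fires (3), (11), giving wooden(pingu), stale(y).
Round 7 fires (19), giving large(y).
signed(m) appears in round 3, so it is derivable.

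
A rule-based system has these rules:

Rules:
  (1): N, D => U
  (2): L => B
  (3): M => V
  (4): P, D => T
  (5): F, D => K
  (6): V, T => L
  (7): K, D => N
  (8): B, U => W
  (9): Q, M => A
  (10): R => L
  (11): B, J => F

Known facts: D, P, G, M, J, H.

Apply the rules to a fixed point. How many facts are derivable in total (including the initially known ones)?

Round 1: (3) [M => V]; (4) [P, D => T]. Adds V, T.
Round 2: (6) [V, T => L]. Adds L.
Round 3: (2) [L => B]. Adds B.
Round 4: (11) [B, J => F]. Adds F.
Round 5: (5) [F, D => K]. Adds K.
Round 6: (7) [K, D => N]. Adds N.
Round 7: (1) [N, D => U]. Adds U.
Round 8: (8) [B, U => W]. Adds W.
Closure: {B, D, F, G, H, J, K, L, M, N, P, T, U, V, W} — 15 facts.

15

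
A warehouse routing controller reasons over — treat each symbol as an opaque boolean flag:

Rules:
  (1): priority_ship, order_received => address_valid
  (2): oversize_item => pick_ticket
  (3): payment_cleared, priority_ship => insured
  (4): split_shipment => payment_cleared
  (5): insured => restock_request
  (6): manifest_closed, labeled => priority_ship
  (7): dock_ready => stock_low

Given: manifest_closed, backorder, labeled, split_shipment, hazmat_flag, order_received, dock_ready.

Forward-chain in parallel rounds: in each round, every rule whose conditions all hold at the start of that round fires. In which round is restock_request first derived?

3

Round 1: (4) [split_shipment => payment_cleared]; (6) [manifest_closed, labeled => priority_ship]; (7) [dock_ready => stock_low]. Adds payment_cleared, priority_ship, stock_low.
Round 2: (1) [priority_ship, order_received => address_valid]; (3) [payment_cleared, priority_ship => insured]. Adds address_valid, insured.
Round 3: (5) [insured => restock_request]. Adds restock_request.
restock_request first appears in round 3.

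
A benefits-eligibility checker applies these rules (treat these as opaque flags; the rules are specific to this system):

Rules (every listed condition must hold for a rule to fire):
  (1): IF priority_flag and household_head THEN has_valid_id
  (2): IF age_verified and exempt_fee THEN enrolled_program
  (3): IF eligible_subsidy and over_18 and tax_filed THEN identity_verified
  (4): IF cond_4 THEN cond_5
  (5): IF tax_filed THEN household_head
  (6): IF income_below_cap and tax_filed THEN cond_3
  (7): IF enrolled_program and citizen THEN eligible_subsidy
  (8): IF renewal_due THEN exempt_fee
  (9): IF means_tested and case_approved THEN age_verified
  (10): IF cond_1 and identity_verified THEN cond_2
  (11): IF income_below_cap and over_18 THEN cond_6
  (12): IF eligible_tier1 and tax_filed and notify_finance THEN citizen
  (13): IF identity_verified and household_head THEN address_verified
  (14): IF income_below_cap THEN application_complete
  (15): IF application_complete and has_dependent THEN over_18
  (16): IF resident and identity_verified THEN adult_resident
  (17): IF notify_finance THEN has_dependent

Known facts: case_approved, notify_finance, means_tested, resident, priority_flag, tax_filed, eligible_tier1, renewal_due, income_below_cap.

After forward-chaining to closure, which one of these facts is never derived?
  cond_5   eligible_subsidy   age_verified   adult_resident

cond_5

Round 1 — (5), (6), (8), (9), (12), (14), (17), derive household_head, cond_3, exempt_fee, age_verified, citizen, application_complete, has_dependent.
Round 2 — (1), (2), (15), derive has_valid_id, enrolled_program, over_18.
Round 3 — (7), (11), derive eligible_subsidy, cond_6.
Round 4 — (3), derive identity_verified.
Round 5 — (13), (16), derive address_verified, adult_resident.
Derived: adult_resident (round 5), eligible_subsidy (round 3), age_verified (round 1). cond_5 never appears in any round.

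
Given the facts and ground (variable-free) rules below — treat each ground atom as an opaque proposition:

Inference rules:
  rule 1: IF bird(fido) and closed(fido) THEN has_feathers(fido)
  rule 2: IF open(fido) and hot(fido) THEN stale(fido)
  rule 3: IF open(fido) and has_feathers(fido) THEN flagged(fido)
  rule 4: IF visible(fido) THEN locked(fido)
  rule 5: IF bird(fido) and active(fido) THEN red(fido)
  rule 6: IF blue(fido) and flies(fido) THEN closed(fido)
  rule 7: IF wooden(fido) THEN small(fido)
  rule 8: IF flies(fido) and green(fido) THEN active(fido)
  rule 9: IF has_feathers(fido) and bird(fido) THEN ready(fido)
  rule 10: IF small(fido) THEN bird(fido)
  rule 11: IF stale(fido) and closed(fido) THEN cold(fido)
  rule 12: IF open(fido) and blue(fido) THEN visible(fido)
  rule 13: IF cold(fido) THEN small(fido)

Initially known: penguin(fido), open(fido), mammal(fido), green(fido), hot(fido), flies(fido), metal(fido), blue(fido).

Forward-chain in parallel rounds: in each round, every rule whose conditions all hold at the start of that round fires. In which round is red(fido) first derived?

Round 1 fires rule 2, rule 6, rule 8, rule 12, giving stale(fido), closed(fido), active(fido), visible(fido).
Round 2 fires rule 4, rule 11, giving locked(fido), cold(fido).
Round 3 fires rule 13, giving small(fido).
Round 4 fires rule 10, giving bird(fido).
Round 5 fires rule 1, rule 5, giving has_feathers(fido), red(fido).
red(fido) first appears in round 5.

5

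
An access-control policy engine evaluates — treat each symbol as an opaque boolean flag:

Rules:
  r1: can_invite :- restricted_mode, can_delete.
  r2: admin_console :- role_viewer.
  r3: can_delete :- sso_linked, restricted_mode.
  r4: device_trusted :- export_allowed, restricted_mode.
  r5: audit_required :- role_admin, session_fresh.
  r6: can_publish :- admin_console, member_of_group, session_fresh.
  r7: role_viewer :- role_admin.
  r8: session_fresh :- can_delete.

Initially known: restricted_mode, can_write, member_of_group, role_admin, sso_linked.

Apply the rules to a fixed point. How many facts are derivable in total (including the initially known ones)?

Round 1 — r3, r7, derive can_delete, role_viewer.
Round 2 — r1, r2, r8, derive can_invite, admin_console, session_fresh.
Round 3 — r5, r6, derive audit_required, can_publish.
Closure: {admin_console, audit_required, can_delete, can_invite, can_publish, can_write, member_of_group, restricted_mode, role_admin, role_viewer, session_fresh, sso_linked} — 12 facts.

12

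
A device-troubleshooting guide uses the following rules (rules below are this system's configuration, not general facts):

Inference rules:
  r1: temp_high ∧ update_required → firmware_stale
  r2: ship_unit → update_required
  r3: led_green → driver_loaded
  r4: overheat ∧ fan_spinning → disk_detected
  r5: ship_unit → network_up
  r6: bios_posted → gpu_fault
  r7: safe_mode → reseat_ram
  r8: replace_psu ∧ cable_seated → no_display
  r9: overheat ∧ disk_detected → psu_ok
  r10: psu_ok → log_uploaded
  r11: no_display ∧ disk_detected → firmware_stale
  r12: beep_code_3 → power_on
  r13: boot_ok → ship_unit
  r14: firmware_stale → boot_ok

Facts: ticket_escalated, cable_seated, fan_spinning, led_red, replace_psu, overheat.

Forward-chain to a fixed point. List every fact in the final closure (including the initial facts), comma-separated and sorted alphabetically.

Round 1: r4 [overheat ∧ fan_spinning → disk_detected]; r8 [replace_psu ∧ cable_seated → no_display]. New: disk_detected, no_display.
Round 2: r9 [overheat ∧ disk_detected → psu_ok]; r11 [no_display ∧ disk_detected → firmware_stale]. New: psu_ok, firmware_stale.
Round 3: r10 [psu_ok → log_uploaded]; r14 [firmware_stale → boot_ok]. New: log_uploaded, boot_ok.
Round 4: r13 [boot_ok → ship_unit]. New: ship_unit.
Round 5: r2 [ship_unit → update_required]; r5 [ship_unit → network_up]. New: update_required, network_up.

boot_ok, cable_seated, disk_detected, fan_spinning, firmware_stale, led_red, log_uploaded, network_up, no_display, overheat, psu_ok, replace_psu, ship_unit, ticket_escalated, update_required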